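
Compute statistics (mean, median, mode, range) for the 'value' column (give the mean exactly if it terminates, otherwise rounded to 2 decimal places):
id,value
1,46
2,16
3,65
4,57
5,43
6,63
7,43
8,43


Data: [46, 16, 65, 57, 43, 63, 43, 43]
Count: 8
Sum: 376
Mean: 376/8 = 47
Sorted: [16, 43, 43, 43, 46, 57, 63, 65]
Median: 44.5
Mode: 43 (3 times)
Range: 65 - 16 = 49
Min: 16, Max: 65

mean=47, median=44.5, mode=43, range=49


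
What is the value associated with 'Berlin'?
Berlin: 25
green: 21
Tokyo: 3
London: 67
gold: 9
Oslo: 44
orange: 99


Looking up key 'Berlin'
Value: 25

25


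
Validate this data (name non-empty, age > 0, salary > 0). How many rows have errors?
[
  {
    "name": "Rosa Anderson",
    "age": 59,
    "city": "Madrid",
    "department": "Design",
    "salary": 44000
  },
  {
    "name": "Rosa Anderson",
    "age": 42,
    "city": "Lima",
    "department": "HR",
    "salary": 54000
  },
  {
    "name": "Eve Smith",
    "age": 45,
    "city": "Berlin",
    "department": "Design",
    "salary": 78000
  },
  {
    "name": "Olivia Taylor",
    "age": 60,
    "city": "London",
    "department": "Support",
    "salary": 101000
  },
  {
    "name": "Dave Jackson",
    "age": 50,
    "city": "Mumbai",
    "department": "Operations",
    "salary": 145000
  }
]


Validating 5 records:
Rules: name non-empty, age > 0, salary > 0

  Row 1 (Rosa Anderson): OK
  Row 2 (Rosa Anderson): OK
  Row 3 (Eve Smith): OK
  Row 4 (Olivia Taylor): OK
  Row 5 (Dave Jackson): OK

Total errors: 0

0 errors


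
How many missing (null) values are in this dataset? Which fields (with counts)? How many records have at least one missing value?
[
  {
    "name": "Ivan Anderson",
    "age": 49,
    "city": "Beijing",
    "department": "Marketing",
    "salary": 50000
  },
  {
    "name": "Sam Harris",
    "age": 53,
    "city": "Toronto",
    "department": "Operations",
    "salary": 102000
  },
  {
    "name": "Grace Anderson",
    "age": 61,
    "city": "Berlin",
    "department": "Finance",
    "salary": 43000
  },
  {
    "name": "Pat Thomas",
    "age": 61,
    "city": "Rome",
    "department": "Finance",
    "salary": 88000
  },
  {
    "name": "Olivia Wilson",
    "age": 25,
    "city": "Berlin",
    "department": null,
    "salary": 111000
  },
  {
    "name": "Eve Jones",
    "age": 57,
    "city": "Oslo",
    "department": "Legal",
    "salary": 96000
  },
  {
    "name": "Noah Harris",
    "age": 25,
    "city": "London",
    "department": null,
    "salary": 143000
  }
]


Checking for missing (null) values in 7 records:

  Ivan Anderson: complete
  Sam Harris: complete
  Grace Anderson: complete
  Pat Thomas: complete
  Olivia Wilson: department
  Eve Jones: complete
  Noah Harris: department

Per field:
  name: 0 missing
  age: 0 missing
  city: 0 missing
  department: 2 missing
  salary: 0 missing

Total missing values: 2
Records with any missing: 2

2 missing values (department: 2); 2 incomplete records


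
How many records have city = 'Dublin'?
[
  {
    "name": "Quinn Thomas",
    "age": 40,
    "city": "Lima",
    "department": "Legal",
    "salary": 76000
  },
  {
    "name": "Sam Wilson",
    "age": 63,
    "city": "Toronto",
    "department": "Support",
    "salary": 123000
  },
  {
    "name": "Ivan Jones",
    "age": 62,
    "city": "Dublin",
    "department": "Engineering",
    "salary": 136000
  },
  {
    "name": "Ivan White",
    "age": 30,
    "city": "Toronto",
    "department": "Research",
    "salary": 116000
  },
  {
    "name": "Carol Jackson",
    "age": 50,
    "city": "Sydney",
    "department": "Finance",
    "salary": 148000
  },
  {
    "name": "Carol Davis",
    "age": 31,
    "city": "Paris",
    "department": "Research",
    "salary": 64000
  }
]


Data: 6 records
Condition: city = 'Dublin'

Checking each record:
  Quinn Thomas: Lima
  Sam Wilson: Toronto
  Ivan Jones: Dublin MATCH
  Ivan White: Toronto
  Carol Jackson: Sydney
  Carol Davis: Paris

Count: 1

1


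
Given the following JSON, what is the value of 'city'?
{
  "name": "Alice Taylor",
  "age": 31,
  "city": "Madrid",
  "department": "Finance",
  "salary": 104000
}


Looking up field 'city'
Value: Madrid

Madrid


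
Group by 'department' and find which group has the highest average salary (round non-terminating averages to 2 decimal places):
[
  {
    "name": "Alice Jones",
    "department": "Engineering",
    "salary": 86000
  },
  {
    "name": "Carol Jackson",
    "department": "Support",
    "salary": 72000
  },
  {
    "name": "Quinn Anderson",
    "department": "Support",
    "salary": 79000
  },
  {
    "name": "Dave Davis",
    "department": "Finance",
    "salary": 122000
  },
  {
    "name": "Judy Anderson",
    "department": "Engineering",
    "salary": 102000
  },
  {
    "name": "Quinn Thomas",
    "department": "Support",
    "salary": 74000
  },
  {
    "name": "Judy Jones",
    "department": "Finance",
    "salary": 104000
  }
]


Group by: department

Groups:
  Engineering: 2 people, avg salary = 188000/2 = $94000
  Finance: 2 people, avg salary = 226000/2 = $113000
  Support: 3 people, avg salary = 225000/3 = $75000

Highest average salary: Finance ($113000)

Finance ($113000)


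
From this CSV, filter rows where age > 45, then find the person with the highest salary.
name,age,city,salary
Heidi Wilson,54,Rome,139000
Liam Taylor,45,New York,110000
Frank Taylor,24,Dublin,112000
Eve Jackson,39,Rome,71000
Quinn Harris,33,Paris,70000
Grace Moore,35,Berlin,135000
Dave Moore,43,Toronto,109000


Filter: age > 45
Sort by: salary (descending)

Filtered records (1):
  Heidi Wilson, age 54, salary $139000

Highest salary: Heidi Wilson ($139000)

Heidi Wilson


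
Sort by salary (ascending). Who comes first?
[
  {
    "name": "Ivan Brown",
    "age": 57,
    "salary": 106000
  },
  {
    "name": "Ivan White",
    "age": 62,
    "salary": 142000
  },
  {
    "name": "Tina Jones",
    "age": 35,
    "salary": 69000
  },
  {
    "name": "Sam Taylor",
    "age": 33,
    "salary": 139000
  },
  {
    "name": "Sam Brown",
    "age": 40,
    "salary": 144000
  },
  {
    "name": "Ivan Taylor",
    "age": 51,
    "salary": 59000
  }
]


Sort by: salary (ascending)

Sorted order:
  1. Ivan Taylor (salary = 59000)
  2. Tina Jones (salary = 69000)
  3. Ivan Brown (salary = 106000)
  4. Sam Taylor (salary = 139000)
  5. Ivan White (salary = 142000)
  6. Sam Brown (salary = 144000)

First: Ivan Taylor

Ivan Taylor


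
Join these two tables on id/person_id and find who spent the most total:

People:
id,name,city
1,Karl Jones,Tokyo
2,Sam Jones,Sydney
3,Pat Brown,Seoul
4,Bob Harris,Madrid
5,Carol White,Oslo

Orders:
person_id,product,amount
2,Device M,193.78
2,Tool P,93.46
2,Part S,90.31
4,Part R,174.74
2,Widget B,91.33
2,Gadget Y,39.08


Join on: people.id = orders.person_id

Joined rows:
  Sam Jones (Sydney) bought Device M for $193.78
  Sam Jones (Sydney) bought Tool P for $93.46
  Sam Jones (Sydney) bought Part S for $90.31
  Bob Harris (Madrid) bought Part R for $174.74
  Sam Jones (Sydney) bought Widget B for $91.33
  Sam Jones (Sydney) bought Gadget Y for $39.08

Total per person:
  Sam Jones: $507.96
  Bob Harris: $174.74

Top spender: Sam Jones ($507.96)

Sam Jones ($507.96)


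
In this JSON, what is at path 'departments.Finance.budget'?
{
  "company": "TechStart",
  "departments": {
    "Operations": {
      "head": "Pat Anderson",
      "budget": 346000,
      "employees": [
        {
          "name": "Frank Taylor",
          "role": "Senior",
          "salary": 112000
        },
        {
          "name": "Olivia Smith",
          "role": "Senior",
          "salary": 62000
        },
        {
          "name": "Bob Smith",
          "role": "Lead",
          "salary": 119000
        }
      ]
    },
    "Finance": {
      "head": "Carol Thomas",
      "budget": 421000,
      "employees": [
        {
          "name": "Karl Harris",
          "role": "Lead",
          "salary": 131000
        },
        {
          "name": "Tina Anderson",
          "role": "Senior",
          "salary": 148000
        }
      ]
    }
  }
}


Path: departments.Finance.budget

Navigate:
  -> departments
  -> Finance
  -> budget = 421000

421000


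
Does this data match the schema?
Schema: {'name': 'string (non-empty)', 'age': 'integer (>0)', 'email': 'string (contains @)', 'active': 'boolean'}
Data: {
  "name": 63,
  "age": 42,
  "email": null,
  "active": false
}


Validating each field against schema:
  name: FAIL (63 is not a string)
  age: OK (positive integer)
  email: FAIL (null is not a string)
  active: OK (boolean)

Result: INVALID (2 errors: name, email)

INVALID (2 errors: name, email)


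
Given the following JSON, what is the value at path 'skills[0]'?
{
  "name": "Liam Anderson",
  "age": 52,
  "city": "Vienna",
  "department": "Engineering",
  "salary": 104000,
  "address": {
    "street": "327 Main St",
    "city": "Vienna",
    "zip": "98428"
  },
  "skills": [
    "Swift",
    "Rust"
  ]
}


Query: skills[0]
Path: skills -> first element
Value: Swift

Swift


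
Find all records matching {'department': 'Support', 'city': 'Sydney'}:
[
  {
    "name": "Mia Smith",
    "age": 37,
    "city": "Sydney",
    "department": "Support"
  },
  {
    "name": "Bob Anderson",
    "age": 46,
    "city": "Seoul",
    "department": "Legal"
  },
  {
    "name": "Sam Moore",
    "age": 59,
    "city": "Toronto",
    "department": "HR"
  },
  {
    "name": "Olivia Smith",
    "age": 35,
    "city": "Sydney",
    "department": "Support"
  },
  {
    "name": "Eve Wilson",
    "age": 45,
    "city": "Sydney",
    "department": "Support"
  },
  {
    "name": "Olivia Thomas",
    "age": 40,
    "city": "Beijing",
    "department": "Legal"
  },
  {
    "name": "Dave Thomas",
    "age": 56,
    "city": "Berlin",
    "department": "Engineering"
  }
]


Search criteria: {'department': 'Support', 'city': 'Sydney'}

Checking 7 records:
  Mia Smith: {department: Support, city: Sydney} <-- MATCH
  Bob Anderson: {department: Legal, city: Seoul}
  Sam Moore: {department: HR, city: Toronto}
  Olivia Smith: {department: Support, city: Sydney} <-- MATCH
  Eve Wilson: {department: Support, city: Sydney} <-- MATCH
  Olivia Thomas: {department: Legal, city: Beijing}
  Dave Thomas: {department: Engineering, city: Berlin}

Matches: ["Mia Smith", "Olivia Smith", "Eve Wilson"]

["Mia Smith", "Olivia Smith", "Eve Wilson"]


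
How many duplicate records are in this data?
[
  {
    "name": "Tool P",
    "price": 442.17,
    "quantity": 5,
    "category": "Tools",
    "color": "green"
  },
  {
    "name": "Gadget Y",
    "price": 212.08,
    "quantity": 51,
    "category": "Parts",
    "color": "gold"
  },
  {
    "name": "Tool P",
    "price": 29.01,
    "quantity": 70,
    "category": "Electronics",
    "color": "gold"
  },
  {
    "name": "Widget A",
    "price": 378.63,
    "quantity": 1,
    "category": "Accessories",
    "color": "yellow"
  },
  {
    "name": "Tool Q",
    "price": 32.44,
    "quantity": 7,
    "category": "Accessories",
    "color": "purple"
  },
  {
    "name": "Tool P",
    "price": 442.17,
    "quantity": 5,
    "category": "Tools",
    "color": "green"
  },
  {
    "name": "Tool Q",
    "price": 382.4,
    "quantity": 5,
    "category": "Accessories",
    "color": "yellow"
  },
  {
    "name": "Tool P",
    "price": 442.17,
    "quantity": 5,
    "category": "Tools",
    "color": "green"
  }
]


Checking 8 records for duplicates:

  Row 1: Tool P ($442.17, qty 5)
  Row 2: Gadget Y ($212.08, qty 51)
  Row 3: Tool P ($29.01, qty 70)
  Row 4: Widget A ($378.63, qty 1)
  Row 5: Tool Q ($32.44, qty 7)
  Row 6: Tool P ($442.17, qty 5) <-- DUPLICATE
  Row 7: Tool Q ($382.4, qty 5)
  Row 8: Tool P ($442.17, qty 5) <-- DUPLICATE

Duplicates found: 2
Unique records: 6

2 duplicates, 6 unique


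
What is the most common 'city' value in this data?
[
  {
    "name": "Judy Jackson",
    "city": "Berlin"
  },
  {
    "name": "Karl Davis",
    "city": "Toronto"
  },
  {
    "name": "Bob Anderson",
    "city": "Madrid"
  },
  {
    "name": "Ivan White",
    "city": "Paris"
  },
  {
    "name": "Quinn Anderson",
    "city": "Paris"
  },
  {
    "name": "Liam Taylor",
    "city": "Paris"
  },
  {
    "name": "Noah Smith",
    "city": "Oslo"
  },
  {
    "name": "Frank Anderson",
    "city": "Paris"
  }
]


Counting 'city' values across 8 records:

  Paris: 4 ####
  Berlin: 1 #
  Toronto: 1 #
  Madrid: 1 #
  Oslo: 1 #

Most common: Paris (4 times)

Paris (4 times)


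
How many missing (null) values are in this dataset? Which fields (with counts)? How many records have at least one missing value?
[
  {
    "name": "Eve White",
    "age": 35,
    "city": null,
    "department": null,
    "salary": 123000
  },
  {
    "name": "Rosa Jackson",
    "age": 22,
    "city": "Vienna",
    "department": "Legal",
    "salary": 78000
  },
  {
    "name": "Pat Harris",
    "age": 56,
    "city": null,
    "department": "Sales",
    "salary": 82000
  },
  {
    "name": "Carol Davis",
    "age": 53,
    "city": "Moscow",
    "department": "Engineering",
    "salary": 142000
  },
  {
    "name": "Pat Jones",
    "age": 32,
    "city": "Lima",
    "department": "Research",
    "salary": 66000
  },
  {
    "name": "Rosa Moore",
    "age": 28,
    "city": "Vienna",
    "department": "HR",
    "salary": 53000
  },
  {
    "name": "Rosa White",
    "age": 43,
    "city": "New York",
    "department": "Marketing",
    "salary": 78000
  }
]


Checking for missing (null) values in 7 records:

  Eve White: city, department
  Rosa Jackson: complete
  Pat Harris: city
  Carol Davis: complete
  Pat Jones: complete
  Rosa Moore: complete
  Rosa White: complete

Per field:
  name: 0 missing
  age: 0 missing
  city: 2 missing
  department: 1 missing
  salary: 0 missing

Total missing values: 3
Records with any missing: 2

3 missing values (city: 2, department: 1); 2 incomplete records


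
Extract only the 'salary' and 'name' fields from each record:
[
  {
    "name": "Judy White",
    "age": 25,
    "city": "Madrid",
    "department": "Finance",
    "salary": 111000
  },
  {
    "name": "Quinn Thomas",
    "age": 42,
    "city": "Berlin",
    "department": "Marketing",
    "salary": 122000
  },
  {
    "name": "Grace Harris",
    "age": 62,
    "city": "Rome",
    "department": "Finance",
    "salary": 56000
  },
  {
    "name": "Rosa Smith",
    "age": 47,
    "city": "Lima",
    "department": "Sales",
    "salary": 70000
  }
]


Original: 4 records with fields: name, age, city, department, salary
Keep: ['salary', 'name']
Drop: ['age', 'city', 'department']
Result: 4 records, 2 fields each

[
  {
    "salary": 111000,
    "name": "Judy White"
  },
  {
    "salary": 122000,
    "name": "Quinn Thomas"
  },
  {
    "salary": 56000,
    "name": "Grace Harris"
  },
  {
    "salary": 70000,
    "name": "Rosa Smith"
  }
]


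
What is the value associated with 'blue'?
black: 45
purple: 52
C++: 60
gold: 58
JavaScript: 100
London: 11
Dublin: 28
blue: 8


Looking up key 'blue'
Value: 8

8


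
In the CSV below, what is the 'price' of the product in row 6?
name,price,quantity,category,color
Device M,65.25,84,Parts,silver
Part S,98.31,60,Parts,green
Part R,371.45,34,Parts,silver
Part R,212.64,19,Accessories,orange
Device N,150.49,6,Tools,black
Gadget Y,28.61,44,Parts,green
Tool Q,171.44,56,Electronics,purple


Query: Row 6 ('Gadget Y'), column 'price'
Value: 28.61

28.61


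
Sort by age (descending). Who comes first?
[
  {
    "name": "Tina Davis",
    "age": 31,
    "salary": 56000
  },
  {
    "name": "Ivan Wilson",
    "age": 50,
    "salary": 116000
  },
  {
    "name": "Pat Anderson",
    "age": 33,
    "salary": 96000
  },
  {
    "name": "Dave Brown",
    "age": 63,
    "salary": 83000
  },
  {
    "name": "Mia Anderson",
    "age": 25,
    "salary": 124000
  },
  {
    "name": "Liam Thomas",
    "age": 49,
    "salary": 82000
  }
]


Sort by: age (descending)

Sorted order:
  1. Dave Brown (age = 63)
  2. Ivan Wilson (age = 50)
  3. Liam Thomas (age = 49)
  4. Pat Anderson (age = 33)
  5. Tina Davis (age = 31)
  6. Mia Anderson (age = 25)

First: Dave Brown

Dave Brown


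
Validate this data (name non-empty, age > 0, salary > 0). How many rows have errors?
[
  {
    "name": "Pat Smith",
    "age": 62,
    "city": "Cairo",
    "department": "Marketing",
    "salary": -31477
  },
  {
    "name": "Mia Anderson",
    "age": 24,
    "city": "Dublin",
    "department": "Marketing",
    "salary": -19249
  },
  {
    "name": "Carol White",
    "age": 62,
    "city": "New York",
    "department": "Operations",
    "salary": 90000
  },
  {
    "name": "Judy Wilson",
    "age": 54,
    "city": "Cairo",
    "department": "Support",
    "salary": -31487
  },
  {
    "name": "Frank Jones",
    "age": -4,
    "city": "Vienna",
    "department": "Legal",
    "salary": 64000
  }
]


Validating 5 records:
Rules: name non-empty, age > 0, salary > 0

  Row 1 (Pat Smith): negative salary: -31477
  Row 2 (Mia Anderson): negative salary: -19249
  Row 3 (Carol White): OK
  Row 4 (Judy Wilson): negative salary: -31487
  Row 5 (Frank Jones): negative age: -4

Total errors: 4

4 errors


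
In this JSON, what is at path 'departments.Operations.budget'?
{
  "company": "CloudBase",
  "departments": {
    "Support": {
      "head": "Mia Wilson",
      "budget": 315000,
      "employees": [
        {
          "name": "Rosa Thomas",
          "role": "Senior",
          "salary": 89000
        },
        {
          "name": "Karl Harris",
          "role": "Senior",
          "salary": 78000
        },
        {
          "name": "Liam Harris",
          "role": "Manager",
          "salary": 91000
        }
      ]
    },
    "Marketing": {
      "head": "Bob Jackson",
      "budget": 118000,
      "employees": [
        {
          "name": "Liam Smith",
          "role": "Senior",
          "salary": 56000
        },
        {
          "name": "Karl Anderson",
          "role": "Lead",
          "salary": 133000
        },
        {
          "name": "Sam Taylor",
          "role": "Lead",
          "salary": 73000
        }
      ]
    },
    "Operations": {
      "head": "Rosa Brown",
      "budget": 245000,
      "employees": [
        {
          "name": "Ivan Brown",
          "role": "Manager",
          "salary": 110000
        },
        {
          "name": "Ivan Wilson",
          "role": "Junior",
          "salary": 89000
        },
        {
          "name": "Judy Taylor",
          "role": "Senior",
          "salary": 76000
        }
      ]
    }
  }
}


Path: departments.Operations.budget

Navigate:
  -> departments
  -> Operations
  -> budget = 245000

245000


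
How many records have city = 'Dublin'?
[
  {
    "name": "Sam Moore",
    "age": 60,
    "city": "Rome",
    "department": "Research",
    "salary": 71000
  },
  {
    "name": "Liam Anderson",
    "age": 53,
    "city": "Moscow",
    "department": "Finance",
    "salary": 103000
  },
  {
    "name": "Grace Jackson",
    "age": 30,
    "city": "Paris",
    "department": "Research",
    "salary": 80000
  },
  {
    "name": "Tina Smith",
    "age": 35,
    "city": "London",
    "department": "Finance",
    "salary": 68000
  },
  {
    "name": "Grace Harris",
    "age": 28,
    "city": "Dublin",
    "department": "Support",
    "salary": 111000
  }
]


Data: 5 records
Condition: city = 'Dublin'

Checking each record:
  Sam Moore: Rome
  Liam Anderson: Moscow
  Grace Jackson: Paris
  Tina Smith: London
  Grace Harris: Dublin MATCH

Count: 1

1


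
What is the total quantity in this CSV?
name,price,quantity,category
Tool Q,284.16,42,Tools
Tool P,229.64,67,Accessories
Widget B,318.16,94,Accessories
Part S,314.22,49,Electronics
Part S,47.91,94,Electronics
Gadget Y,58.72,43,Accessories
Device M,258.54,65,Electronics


Computing total quantity:
Values: [42, 67, 94, 49, 94, 43, 65]
Sum = 454

454


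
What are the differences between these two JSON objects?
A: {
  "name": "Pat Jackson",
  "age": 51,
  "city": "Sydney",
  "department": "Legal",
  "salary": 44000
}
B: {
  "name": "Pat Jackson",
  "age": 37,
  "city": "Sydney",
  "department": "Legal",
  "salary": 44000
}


Comparing each field (in key order):
  name: same
  age: DIFFERENT
  city: same
  department: same
  salary: same
Differences:
  age: 51 -> 37

1 field(s) changed

1 change: age


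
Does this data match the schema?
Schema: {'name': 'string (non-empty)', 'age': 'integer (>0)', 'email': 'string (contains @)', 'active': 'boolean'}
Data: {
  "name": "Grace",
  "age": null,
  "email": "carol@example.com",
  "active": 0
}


Validating each field against schema:
  name: OK (non-empty string)
  age: FAIL (null is not an integer)
  email: OK (string with @)
  active: FAIL (0 is not a boolean)

Result: INVALID (2 errors: age, active)

INVALID (2 errors: age, active)


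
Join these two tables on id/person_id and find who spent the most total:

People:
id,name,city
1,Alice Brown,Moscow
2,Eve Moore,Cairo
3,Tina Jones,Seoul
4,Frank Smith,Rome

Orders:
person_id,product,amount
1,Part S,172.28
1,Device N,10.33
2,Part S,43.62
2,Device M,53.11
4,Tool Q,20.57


Join on: people.id = orders.person_id

Joined rows:
  Alice Brown (Moscow) bought Part S for $172.28
  Alice Brown (Moscow) bought Device N for $10.33
  Eve Moore (Cairo) bought Part S for $43.62
  Eve Moore (Cairo) bought Device M for $53.11
  Frank Smith (Rome) bought Tool Q for $20.57

Total per person:
  Alice Brown: $182.61
  Eve Moore: $96.73
  Frank Smith: $20.57

Top spender: Alice Brown ($182.61)

Alice Brown ($182.61)


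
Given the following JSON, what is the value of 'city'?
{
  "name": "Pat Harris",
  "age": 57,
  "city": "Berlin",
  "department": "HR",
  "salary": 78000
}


Looking up field 'city'
Value: Berlin

Berlin


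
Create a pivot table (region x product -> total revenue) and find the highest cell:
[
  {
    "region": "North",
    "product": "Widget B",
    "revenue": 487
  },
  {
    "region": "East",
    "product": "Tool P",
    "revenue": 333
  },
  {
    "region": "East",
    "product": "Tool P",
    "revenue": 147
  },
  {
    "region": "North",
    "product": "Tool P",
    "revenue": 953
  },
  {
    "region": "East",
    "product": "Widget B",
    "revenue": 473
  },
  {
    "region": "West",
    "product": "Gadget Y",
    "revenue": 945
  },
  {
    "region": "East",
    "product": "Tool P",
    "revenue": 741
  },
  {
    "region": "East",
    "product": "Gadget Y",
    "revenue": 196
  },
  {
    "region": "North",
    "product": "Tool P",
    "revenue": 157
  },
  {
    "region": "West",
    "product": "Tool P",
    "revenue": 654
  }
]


Pivot: region (rows) x product (columns) -> total revenue

     Gadget Y      Tool P        Widget B    
East           196          1221           473  
North            0          1110           487  
West           945           654             0  

Highest: East / Tool P = $1221

East / Tool P = $1221


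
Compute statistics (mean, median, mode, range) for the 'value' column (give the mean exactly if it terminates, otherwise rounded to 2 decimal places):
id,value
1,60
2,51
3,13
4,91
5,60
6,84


Data: [60, 51, 13, 91, 60, 84]
Count: 6
Sum: 359
Mean: 359/6 ≈ 59.83 (rounded to 2 decimal places)
Sorted: [13, 51, 60, 60, 84, 91]
Median: 60.0
Mode: 60 (2 times)
Range: 91 - 13 = 78
Min: 13, Max: 91

mean≈59.83, median=60.0, mode=60, range=78


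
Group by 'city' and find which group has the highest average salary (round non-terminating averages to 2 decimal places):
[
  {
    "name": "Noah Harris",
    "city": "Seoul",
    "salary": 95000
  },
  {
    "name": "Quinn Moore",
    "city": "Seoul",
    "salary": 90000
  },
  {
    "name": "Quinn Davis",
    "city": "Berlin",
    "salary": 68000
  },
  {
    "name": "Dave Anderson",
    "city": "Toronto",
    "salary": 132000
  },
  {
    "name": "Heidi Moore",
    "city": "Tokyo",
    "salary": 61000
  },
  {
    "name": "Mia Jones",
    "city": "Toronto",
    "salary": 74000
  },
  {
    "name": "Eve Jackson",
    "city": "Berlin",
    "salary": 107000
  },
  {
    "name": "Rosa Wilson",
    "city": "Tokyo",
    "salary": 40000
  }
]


Group by: city

Groups:
  Berlin: 2 people, avg salary = 175000/2 = $87500
  Seoul: 2 people, avg salary = 185000/2 = $92500
  Tokyo: 2 people, avg salary = 101000/2 = $50500
  Toronto: 2 people, avg salary = 206000/2 = $103000

Highest average salary: Toronto ($103000)

Toronto ($103000)


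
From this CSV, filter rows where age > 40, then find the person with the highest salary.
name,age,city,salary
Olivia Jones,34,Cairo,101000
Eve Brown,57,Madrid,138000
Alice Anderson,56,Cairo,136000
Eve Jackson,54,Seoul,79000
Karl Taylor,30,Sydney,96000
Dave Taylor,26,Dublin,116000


Filter: age > 40
Sort by: salary (descending)

Filtered records (3):
  Eve Brown, age 57, salary $138000
  Alice Anderson, age 56, salary $136000
  Eve Jackson, age 54, salary $79000

Highest salary: Eve Brown ($138000)

Eve Brown


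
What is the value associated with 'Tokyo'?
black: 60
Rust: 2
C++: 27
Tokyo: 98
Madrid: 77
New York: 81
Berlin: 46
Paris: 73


Looking up key 'Tokyo'
Value: 98

98


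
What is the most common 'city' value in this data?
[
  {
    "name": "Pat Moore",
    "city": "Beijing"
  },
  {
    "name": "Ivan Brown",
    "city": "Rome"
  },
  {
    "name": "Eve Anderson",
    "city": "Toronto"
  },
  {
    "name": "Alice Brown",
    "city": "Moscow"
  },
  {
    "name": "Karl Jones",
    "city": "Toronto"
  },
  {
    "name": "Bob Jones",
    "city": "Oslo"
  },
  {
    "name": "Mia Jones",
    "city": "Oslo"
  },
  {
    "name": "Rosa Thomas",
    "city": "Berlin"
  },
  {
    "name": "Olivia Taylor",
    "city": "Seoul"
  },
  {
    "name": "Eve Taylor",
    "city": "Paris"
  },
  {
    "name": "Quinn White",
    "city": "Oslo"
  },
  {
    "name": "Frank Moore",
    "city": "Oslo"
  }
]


Counting 'city' values across 12 records:

  Oslo: 4 ####
  Toronto: 2 ##
  Beijing: 1 #
  Rome: 1 #
  Moscow: 1 #
  Berlin: 1 #
  Seoul: 1 #
  Paris: 1 #

Most common: Oslo (4 times)

Oslo (4 times)


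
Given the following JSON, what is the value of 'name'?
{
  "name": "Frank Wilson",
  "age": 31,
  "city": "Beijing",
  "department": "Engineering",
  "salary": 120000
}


Looking up field 'name'
Value: Frank Wilson

Frank Wilson


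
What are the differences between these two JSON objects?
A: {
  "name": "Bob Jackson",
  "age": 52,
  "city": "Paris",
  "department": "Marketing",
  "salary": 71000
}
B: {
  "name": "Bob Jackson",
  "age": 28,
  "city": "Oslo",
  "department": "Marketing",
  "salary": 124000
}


Comparing each field (in key order):
  name: same
  age: DIFFERENT
  city: DIFFERENT
  department: same
  salary: DIFFERENT
Differences:
  age: 52 -> 28
  city: Paris -> Oslo
  salary: 71000 -> 124000

3 field(s) changed

3 changes: age, city, salary


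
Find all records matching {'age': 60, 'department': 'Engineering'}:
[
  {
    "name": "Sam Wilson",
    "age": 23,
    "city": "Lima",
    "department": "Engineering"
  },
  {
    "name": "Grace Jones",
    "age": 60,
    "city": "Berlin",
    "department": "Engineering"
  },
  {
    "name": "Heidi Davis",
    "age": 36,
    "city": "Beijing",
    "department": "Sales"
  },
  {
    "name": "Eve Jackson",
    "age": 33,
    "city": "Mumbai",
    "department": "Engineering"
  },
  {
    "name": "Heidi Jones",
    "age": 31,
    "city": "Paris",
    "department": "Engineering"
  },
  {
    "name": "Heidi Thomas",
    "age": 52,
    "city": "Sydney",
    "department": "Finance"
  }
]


Search criteria: {'age': 60, 'department': 'Engineering'}

Checking 6 records:
  Sam Wilson: {age: 23, department: Engineering}
  Grace Jones: {age: 60, department: Engineering} <-- MATCH
  Heidi Davis: {age: 36, department: Sales}
  Eve Jackson: {age: 33, department: Engineering}
  Heidi Jones: {age: 31, department: Engineering}
  Heidi Thomas: {age: 52, department: Finance}

Matches: ["Grace Jones"]

["Grace Jones"]


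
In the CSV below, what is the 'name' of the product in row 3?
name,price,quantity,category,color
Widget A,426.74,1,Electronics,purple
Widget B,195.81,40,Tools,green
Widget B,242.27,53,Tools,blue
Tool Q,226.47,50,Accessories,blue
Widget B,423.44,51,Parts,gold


Query: Row 3 ('Widget B'), column 'name'
Value: Widget B

Widget B


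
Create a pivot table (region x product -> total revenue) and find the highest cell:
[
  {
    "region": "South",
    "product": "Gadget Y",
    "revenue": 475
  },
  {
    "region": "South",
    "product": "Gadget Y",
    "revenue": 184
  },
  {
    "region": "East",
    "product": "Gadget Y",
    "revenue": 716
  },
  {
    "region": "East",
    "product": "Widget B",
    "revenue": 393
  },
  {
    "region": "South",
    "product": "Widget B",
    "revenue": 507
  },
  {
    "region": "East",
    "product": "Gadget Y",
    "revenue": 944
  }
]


Pivot: region (rows) x product (columns) -> total revenue

     Gadget Y      Widget B    
East          1660           393  
South          659           507  

Highest: East / Gadget Y = $1660

East / Gadget Y = $1660


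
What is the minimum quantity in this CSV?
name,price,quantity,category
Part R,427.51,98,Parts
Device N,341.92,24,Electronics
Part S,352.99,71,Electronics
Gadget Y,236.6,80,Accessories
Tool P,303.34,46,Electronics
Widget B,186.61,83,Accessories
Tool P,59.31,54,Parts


Computing minimum quantity:
Values: [98, 24, 71, 80, 46, 83, 54]
Min = 24

24


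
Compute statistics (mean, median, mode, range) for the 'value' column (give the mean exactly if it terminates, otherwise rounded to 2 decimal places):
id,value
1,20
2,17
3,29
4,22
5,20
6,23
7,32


Data: [20, 17, 29, 22, 20, 23, 32]
Count: 7
Sum: 163
Mean: 163/7 ≈ 23.29 (rounded to 2 decimal places)
Sorted: [17, 20, 20, 22, 23, 29, 32]
Median: 22.0
Mode: 20 (2 times)
Range: 32 - 17 = 15
Min: 17, Max: 32

mean≈23.29, median=22.0, mode=20, range=15


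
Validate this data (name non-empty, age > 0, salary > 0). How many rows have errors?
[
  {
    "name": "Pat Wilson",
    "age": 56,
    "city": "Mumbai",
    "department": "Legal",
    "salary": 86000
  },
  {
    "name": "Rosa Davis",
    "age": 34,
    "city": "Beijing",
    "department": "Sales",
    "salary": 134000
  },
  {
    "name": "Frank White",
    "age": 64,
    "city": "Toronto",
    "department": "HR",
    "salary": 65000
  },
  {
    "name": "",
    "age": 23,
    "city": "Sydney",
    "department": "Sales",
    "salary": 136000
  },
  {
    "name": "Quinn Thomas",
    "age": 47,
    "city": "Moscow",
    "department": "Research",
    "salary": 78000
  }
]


Validating 5 records:
Rules: name non-empty, age > 0, salary > 0

  Row 1 (Pat Wilson): OK
  Row 2 (Rosa Davis): OK
  Row 3 (Frank White): OK
  Row 4 (???): empty name
  Row 5 (Quinn Thomas): OK

Total errors: 1

1 errors


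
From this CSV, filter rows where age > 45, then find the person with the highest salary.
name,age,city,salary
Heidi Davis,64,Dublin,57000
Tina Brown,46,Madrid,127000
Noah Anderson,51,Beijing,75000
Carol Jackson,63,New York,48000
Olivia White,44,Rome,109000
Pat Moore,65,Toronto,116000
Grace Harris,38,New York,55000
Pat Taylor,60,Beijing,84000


Filter: age > 45
Sort by: salary (descending)

Filtered records (6):
  Tina Brown, age 46, salary $127000
  Pat Moore, age 65, salary $116000
  Pat Taylor, age 60, salary $84000
  Noah Anderson, age 51, salary $75000
  Heidi Davis, age 64, salary $57000
  Carol Jackson, age 63, salary $48000

Highest salary: Tina Brown ($127000)

Tina Brown


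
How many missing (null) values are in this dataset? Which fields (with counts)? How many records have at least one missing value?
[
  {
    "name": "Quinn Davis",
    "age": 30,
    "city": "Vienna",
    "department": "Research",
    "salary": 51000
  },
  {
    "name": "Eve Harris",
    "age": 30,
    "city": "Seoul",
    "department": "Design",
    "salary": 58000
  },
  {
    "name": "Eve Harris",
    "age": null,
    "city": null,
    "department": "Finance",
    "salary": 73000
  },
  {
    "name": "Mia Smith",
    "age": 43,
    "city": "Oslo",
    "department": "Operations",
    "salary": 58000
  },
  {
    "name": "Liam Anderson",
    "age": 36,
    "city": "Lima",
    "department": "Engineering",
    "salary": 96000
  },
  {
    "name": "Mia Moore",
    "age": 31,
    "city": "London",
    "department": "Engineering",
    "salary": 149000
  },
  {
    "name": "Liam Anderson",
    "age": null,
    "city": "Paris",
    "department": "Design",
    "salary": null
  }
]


Checking for missing (null) values in 7 records:

  Quinn Davis: complete
  Eve Harris: complete
  Eve Harris: age, city
  Mia Smith: complete
  Liam Anderson: complete
  Mia Moore: complete
  Liam Anderson: age, salary

Per field:
  name: 0 missing
  age: 2 missing
  city: 1 missing
  department: 0 missing
  salary: 1 missing

Total missing values: 4
Records with any missing: 2

4 missing values (age: 2, city: 1, salary: 1); 2 incomplete records


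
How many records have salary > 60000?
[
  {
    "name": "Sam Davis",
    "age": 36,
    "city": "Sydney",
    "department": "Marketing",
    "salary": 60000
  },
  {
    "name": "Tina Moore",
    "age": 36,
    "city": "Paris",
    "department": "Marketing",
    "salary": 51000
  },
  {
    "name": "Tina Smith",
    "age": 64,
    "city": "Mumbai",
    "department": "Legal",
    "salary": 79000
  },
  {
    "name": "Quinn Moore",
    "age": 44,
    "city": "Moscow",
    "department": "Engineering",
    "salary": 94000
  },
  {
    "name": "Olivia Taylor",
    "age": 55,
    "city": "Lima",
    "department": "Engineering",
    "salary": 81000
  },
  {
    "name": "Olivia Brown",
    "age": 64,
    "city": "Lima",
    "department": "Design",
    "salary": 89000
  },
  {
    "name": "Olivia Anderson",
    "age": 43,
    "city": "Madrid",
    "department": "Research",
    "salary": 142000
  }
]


Data: 7 records
Condition: salary > 60000

Checking each record:
  Sam Davis: 60000
  Tina Moore: 51000
  Tina Smith: 79000 MATCH
  Quinn Moore: 94000 MATCH
  Olivia Taylor: 81000 MATCH
  Olivia Brown: 89000 MATCH
  Olivia Anderson: 142000 MATCH

Count: 5

5


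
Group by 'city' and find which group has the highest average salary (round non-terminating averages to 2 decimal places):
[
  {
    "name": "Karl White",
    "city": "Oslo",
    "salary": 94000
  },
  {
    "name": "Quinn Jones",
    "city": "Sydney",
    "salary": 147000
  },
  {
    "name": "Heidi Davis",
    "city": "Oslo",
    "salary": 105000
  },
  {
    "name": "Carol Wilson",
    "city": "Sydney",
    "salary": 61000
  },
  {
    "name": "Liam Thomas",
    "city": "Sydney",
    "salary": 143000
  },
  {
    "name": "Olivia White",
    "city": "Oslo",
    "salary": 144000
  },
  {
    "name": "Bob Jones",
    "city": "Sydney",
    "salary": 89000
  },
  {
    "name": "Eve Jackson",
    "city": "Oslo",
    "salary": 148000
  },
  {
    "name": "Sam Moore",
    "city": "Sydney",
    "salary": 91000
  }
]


Group by: city

Groups:
  Oslo: 4 people, avg salary = 491000/4 = $122750
  Sydney: 5 people, avg salary = 531000/5 = $106200

Highest average salary: Oslo ($122750)

Oslo ($122750)


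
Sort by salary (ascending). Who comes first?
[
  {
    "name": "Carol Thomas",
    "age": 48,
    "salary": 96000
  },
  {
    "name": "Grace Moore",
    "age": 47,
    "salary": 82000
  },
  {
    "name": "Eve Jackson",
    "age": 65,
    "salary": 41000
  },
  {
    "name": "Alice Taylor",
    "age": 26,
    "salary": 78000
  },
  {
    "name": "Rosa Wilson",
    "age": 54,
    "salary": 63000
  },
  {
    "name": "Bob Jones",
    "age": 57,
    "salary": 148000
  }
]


Sort by: salary (ascending)

Sorted order:
  1. Eve Jackson (salary = 41000)
  2. Rosa Wilson (salary = 63000)
  3. Alice Taylor (salary = 78000)
  4. Grace Moore (salary = 82000)
  5. Carol Thomas (salary = 96000)
  6. Bob Jones (salary = 148000)

First: Eve Jackson

Eve Jackson


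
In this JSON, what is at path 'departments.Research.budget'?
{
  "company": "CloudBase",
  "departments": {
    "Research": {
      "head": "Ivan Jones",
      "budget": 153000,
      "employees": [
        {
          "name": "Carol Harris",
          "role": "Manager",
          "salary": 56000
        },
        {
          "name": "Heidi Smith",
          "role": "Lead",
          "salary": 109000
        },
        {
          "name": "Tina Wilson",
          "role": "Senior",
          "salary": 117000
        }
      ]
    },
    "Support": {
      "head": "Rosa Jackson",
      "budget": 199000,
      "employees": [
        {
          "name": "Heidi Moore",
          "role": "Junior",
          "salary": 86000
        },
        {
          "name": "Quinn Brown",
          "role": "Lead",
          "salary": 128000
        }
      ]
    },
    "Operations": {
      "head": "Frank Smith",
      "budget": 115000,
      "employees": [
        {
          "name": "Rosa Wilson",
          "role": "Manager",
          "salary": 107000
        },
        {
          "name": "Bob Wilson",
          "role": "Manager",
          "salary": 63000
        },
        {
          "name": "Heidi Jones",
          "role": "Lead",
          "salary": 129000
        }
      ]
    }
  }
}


Path: departments.Research.budget

Navigate:
  -> departments
  -> Research
  -> budget = 153000

153000


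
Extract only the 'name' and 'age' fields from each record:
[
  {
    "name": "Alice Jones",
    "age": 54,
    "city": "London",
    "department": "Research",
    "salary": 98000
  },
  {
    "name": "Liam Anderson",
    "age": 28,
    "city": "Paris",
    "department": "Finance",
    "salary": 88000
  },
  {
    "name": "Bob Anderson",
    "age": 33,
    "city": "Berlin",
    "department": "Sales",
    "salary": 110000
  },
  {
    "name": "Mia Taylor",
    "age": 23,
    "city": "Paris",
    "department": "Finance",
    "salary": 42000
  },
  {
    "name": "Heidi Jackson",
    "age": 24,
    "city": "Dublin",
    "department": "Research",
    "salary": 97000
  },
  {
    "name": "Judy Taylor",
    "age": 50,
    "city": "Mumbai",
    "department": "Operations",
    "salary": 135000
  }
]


Original: 6 records with fields: name, age, city, department, salary
Keep: ['name', 'age']
Drop: ['city', 'department', 'salary']
Result: 6 records, 2 fields each

[
  {
    "name": "Alice Jones",
    "age": 54
  },
  {
    "name": "Liam Anderson",
    "age": 28
  },
  {
    "name": "Bob Anderson",
    "age": 33
  },
  {
    "name": "Mia Taylor",
    "age": 23
  },
  {
    "name": "Heidi Jackson",
    "age": 24
  },
  {
    "name": "Judy Taylor",
    "age": 50
  }
]


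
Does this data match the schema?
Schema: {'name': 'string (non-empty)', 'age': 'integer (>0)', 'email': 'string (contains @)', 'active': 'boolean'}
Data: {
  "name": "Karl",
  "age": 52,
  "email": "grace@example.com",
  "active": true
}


Validating each field against schema:
  name: OK (non-empty string)
  age: OK (positive integer)
  email: OK (string with @)
  active: OK (boolean)

Result: VALID

VALID


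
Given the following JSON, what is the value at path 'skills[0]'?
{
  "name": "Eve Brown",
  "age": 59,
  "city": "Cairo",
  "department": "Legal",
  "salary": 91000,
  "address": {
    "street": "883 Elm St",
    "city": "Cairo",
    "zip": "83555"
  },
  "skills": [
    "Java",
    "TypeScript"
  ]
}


Query: skills[0]
Path: skills -> first element
Value: Java

Java


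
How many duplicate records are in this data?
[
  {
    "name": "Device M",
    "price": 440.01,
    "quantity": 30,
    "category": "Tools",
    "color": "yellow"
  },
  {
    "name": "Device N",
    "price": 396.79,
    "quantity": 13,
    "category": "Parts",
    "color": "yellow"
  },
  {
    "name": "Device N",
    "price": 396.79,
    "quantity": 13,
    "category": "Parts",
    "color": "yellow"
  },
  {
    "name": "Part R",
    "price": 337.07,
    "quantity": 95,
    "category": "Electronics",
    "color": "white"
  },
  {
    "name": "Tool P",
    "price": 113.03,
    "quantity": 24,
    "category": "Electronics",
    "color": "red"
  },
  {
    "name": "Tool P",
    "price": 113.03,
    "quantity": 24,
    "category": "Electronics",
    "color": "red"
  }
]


Checking 6 records for duplicates:

  Row 1: Device M ($440.01, qty 30)
  Row 2: Device N ($396.79, qty 13)
  Row 3: Device N ($396.79, qty 13) <-- DUPLICATE
  Row 4: Part R ($337.07, qty 95)
  Row 5: Tool P ($113.03, qty 24)
  Row 6: Tool P ($113.03, qty 24) <-- DUPLICATE

Duplicates found: 2
Unique records: 4

2 duplicates, 4 unique
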